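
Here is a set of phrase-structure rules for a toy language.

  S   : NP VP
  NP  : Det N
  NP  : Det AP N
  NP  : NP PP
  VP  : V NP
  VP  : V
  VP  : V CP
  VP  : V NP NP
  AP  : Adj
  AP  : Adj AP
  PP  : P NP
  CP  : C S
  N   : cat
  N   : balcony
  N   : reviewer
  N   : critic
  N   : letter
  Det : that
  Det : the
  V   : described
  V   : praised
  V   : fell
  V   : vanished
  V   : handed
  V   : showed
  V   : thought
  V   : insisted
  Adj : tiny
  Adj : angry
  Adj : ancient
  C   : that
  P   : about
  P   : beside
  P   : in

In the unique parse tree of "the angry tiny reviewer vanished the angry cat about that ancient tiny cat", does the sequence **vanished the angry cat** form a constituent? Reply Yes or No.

[S [NP [Det the] [AP [Adj angry] [AP [Adj tiny]]] [N reviewer]] [VP [V vanished] [NP [NP [Det the] [AP [Adj angry]] [N cat]] [PP [P about] [NP [Det that] [AP [Adj ancient] [AP [Adj tiny]]] [N cat]]]]]]
The smallest constituent containing 'vanished the angry cat' is the VP spanning 'vanished the angry cat about that ancient tiny cat'; no single node in the tree dominates exactly the given words.

No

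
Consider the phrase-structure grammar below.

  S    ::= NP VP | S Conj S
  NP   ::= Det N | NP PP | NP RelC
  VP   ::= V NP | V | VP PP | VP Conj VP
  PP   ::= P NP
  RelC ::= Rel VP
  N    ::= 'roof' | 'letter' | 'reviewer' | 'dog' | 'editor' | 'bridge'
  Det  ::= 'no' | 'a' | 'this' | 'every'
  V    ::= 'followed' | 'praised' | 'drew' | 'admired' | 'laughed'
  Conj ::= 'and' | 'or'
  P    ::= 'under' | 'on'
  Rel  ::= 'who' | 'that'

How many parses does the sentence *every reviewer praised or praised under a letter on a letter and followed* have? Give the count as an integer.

Two of the 7 distinct bracketings:
[S [NP [Det every] [N reviewer]] [VP [VP [V praised]] [Conj or] [VP [VP [VP [V praised]] [PP [P under] [NP [NP [Det a] [N letter]] [PP [P on] [NP [Det a] [N letter]]]]]] [Conj and] [VP [V followed]]]]]
[S [NP [Det every] [N reviewer]] [VP [VP [V praised]] [Conj or] [VP [VP [VP [VP [V praised]] [PP [P under] [NP [Det a] [N letter]]]] [PP [P on] [NP [Det a] [N letter]]]] [Conj and] [VP [V followed]]]]]
The difference turns on whether NP → NP PP is used at the relevant span, versus an alternative expansion of NP.

7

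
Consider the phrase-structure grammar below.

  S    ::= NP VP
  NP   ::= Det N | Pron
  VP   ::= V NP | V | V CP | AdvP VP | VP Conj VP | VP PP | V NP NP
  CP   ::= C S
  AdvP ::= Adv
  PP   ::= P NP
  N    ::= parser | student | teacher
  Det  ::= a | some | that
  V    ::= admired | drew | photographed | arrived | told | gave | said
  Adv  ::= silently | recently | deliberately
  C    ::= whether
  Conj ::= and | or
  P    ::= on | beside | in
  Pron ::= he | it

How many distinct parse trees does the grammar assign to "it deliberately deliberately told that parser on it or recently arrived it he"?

Two of the 6 distinct bracketings:
[S [NP [Pron it]] [VP [AdvP [Adv deliberately]] [VP [AdvP [Adv deliberately]] [VP [VP [VP [V told] [NP [Det that] [N parser]]] [PP [P on] [NP [Pron it]]]] [Conj or] [VP [AdvP [Adv recently]] [VP [V arrived] [NP [Pron it]] [NP [Pron he]]]]]]]]
[S [NP [Pron it]] [VP [AdvP [Adv deliberately]] [VP [VP [AdvP [Adv deliberately]] [VP [VP [V told] [NP [Det that] [N parser]]] [PP [P on] [NP [Pron it]]]]] [Conj or] [VP [AdvP [Adv recently]] [VP [V arrived] [NP [Pron it]] [NP [Pron he]]]]]]]
The trees differ in how a recursive rule is bracketed over the same span.

6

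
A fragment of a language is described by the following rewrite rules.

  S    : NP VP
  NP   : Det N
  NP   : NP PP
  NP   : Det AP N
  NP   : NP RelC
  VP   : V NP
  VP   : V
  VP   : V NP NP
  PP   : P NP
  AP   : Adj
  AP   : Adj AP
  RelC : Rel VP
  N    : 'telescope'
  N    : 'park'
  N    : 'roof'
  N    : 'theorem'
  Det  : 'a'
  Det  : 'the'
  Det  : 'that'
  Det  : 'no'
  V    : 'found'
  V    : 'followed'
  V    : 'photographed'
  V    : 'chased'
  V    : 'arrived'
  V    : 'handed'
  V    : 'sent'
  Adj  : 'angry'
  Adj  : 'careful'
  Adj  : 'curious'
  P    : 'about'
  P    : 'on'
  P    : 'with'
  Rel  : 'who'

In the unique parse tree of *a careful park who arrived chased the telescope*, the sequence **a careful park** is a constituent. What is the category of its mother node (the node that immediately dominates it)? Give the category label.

NP

[S [NP [NP [Det a] [AP [Adj careful]] [N park]] [RelC [Rel who] [VP [V arrived]]]] [VP [V chased] [NP [Det the] [N telescope]]]]
The span 'a careful park' is the NP node built by NP → Det AP N.
Its mother is the NP built by NP → NP RelC.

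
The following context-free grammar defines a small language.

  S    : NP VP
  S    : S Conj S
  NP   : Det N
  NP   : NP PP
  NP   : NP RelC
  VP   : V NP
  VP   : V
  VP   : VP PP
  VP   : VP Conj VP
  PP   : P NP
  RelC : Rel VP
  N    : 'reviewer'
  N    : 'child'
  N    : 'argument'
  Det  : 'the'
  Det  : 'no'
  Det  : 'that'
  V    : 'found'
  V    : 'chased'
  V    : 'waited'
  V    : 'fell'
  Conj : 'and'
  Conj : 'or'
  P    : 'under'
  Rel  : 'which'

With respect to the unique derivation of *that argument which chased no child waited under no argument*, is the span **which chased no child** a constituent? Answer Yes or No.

Yes

[S [NP [NP [Det that] [N argument]] [RelC [Rel which] [VP [V chased] [NP [Det no] [N child]]]]] [VP [VP [V waited]] [PP [P under] [NP [Det no] [N argument]]]]]
The words 'which chased no child' are exhaustively dominated by a single RelC node (built by RelC → Rel VP), so they form a constituent.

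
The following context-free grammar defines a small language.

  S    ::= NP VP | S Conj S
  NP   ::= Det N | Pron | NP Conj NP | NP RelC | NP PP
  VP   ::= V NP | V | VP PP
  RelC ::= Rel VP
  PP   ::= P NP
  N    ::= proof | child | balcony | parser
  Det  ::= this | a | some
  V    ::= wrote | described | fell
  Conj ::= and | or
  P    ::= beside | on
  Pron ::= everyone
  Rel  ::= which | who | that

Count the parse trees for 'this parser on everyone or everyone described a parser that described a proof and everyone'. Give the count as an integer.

Two of the 4 distinct bracketings:
[S [NP [NP [NP [Det this] [N parser]] [PP [P on] [NP [Pron everyone]]]] [Conj or] [NP [Pron everyone]]] [VP [V described] [NP [NP [NP [Det a] [N parser]] [RelC [Rel that] [VP [V described] [NP [Det a] [N proof]]]]] [Conj and] [NP [Pron everyone]]]]]
[S [NP [NP [NP [Det this] [N parser]] [PP [P on] [NP [Pron everyone]]]] [Conj or] [NP [Pron everyone]]] [VP [V described] [NP [NP [Det a] [N parser]] [RelC [Rel that] [VP [V described] [NP [NP [Det a] [N proof]] [Conj and] [NP [Pron everyone]]]]]]]]
The trees differ in how a recursive rule is bracketed over the same span.

4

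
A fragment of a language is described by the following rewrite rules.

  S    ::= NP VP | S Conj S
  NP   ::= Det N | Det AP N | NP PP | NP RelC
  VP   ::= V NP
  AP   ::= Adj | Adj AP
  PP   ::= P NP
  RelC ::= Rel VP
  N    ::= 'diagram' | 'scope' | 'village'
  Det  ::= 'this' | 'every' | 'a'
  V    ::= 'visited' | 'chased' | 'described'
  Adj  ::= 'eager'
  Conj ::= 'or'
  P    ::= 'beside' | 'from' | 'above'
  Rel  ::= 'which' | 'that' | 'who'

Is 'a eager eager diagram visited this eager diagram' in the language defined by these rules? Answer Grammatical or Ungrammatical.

Grammatical

[S [NP [Det a] [AP [Adj eager] [AP [Adj eager]]] [N diagram]] [VP [V visited] [NP [Det this] [AP [Adj eager]] [N diagram]]]]
The bracketing above is licensed at every node by one of the given productions, with S at the root.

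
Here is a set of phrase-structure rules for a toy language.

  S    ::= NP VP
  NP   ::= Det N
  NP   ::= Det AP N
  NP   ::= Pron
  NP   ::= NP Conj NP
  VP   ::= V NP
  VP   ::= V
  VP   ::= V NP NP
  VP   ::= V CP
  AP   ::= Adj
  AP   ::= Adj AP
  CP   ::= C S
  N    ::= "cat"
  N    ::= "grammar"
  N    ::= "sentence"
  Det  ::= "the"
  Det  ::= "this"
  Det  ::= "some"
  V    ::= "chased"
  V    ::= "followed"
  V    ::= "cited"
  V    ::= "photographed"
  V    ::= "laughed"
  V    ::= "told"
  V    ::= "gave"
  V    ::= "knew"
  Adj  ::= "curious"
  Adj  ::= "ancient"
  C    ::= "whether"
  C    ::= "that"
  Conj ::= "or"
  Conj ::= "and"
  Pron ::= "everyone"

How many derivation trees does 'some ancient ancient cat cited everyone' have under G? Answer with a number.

[S [NP [Det some] [AP [Adj ancient] [AP [Adj ancient]]] [N cat]] [VP [V cited] [NP [Pron everyone]]]]
No rule offers an alternative attachment or grouping for any span, so this is the only derivation.

1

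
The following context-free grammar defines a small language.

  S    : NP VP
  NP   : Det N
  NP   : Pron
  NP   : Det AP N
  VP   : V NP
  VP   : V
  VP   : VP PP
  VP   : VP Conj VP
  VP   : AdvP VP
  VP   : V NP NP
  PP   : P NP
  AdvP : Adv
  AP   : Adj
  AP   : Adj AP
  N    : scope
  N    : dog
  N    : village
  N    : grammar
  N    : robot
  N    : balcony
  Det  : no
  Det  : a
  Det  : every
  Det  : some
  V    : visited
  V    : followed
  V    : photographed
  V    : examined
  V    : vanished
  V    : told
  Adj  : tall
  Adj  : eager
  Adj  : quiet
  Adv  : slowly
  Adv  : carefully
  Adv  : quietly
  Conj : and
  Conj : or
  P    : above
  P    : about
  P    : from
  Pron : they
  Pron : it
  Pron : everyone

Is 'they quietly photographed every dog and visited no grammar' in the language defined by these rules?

Grammatical

[S [NP [Pron they]] [VP [VP [AdvP [Adv quietly]] [VP [V photographed] [NP [Det every] [N dog]]]] [Conj and] [VP [V visited] [NP [Det no] [N grammar]]]]]
Every word is introduced by a lexical rule and the phrasal rules combine the resulting categories into a single S.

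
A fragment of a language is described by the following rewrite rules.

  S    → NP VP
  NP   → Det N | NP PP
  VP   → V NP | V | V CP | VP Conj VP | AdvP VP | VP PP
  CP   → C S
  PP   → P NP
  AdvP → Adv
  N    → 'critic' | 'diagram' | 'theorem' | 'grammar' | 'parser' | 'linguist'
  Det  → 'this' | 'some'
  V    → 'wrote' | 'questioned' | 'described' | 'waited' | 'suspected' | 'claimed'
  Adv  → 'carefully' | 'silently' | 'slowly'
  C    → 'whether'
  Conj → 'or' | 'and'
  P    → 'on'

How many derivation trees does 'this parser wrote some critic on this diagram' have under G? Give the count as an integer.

The two bracketings:
[S [NP [Det this] [N parser]] [VP [V wrote] [NP [NP [Det some] [N critic]] [PP [P on] [NP [Det this] [N diagram]]]]]]
[S [NP [Det this] [N parser]] [VP [VP [V wrote] [NP [Det some] [N critic]]] [PP [P on] [NP [Det this] [N diagram]]]]]
The difference turns on whether NP → NP PP is used at the relevant span, versus an alternative expansion of NP.

2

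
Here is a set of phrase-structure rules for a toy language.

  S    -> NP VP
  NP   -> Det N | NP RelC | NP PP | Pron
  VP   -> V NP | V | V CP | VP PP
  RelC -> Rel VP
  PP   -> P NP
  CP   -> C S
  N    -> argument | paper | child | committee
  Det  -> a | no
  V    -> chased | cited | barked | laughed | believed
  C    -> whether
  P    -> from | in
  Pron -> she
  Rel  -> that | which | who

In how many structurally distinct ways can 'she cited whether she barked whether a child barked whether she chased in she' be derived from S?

Two of the 4 distinct bracketings:
[S [NP [Pron she]] [VP [V cited] [CP [C whether] [S [NP [Pron she]] [VP [V barked] [CP [C whether] [S [NP [Det a] [N child]] [VP [V barked] [CP [C whether] [S [NP [Pron she]] [VP [VP [V chased]] [PP [P in] [NP [Pron she]]]]]]]]]]]]]]
[S [NP [Pron she]] [VP [V cited] [CP [C whether] [S [NP [Pron she]] [VP [V barked] [CP [C whether] [S [NP [Det a] [N child]] [VP [VP [V barked] [CP [C whether] [S [NP [Pron she]] [VP [V chased]]]]] [PP [P in] [NP [Pron she]]]]]]]]]]]
The trees differ in how a recursive rule is bracketed over the same span.

4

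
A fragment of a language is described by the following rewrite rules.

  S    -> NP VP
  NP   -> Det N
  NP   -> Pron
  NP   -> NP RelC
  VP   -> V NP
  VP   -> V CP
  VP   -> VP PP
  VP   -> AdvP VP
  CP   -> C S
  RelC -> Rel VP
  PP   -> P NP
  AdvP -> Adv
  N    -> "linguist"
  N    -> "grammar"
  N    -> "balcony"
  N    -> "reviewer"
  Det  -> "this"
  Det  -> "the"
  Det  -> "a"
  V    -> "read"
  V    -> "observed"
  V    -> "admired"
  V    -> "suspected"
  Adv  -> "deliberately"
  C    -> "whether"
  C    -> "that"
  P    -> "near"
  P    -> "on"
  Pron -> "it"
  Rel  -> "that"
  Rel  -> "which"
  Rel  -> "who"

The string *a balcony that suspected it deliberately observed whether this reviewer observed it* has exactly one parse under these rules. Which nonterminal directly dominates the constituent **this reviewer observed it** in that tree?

CP

[S [NP [NP [Det a] [N balcony]] [RelC [Rel that] [VP [V suspected] [NP [Pron it]]]]] [VP [AdvP [Adv deliberately]] [VP [V observed] [CP [C whether] [S [NP [Det this] [N reviewer]] [VP [V observed] [NP [Pron it]]]]]]]]
The span 'this reviewer observed it' is the S node built by S → NP VP.
Its mother is the CP built by CP → C S.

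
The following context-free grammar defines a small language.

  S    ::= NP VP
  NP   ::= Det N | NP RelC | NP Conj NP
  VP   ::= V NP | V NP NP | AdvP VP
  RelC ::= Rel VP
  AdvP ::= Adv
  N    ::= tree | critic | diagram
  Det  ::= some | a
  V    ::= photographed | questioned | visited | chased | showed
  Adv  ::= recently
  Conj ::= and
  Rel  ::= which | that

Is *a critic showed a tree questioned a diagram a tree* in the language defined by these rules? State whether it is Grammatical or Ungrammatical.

For S → NP VP, the only prefix that parses as NP is 'a critic', but the remainder 'showed a tree questioned a diagram a tree' is not a VP under these rules.

Ungrammatical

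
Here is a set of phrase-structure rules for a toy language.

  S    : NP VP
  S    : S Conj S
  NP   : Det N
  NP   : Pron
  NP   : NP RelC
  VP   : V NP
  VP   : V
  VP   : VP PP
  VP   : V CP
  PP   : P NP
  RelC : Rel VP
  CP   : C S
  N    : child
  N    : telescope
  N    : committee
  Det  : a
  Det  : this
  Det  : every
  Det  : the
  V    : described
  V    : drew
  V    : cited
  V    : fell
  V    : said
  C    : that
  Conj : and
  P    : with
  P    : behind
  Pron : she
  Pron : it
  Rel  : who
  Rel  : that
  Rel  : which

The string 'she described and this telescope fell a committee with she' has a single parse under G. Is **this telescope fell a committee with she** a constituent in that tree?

Yes

[S [S [NP [Pron she]] [VP [V described]]] [Conj and] [S [NP [Det this] [N telescope]] [VP [VP [V fell] [NP [Det a] [N committee]]] [PP [P with] [NP [Pron she]]]]]]
The words 'this telescope fell a committee with she' are exhaustively dominated by a single S node (built by S → NP VP), so they form a constituent.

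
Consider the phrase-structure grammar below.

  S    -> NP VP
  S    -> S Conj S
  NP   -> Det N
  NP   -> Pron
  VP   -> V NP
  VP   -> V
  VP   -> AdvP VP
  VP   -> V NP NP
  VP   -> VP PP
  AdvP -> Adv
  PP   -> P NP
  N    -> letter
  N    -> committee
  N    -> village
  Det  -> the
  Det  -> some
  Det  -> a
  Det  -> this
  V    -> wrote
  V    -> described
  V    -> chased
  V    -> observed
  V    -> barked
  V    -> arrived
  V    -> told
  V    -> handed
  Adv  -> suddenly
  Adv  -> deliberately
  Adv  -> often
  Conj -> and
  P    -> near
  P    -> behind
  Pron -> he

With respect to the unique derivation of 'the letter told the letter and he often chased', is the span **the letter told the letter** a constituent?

[S [S [NP [Det the] [N letter]] [VP [V told] [NP [Det the] [N letter]]]] [Conj and] [S [NP [Pron he]] [VP [AdvP [Adv often]] [VP [V chased]]]]]
The words 'the letter told the letter' are exhaustively dominated by a single S node (built by S → NP VP), so they form a constituent.

Yes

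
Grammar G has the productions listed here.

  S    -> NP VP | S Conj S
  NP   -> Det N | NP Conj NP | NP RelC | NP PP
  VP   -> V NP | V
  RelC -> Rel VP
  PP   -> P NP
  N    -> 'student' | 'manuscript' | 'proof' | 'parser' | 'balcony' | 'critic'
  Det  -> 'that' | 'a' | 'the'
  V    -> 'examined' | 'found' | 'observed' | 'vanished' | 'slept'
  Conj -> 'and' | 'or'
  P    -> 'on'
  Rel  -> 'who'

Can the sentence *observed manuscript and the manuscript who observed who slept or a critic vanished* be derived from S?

Ungrammatical

A V word can never sit immediately before an N word in any string this grammar generates, so the substring 'observed manuscript' rules out a derivation.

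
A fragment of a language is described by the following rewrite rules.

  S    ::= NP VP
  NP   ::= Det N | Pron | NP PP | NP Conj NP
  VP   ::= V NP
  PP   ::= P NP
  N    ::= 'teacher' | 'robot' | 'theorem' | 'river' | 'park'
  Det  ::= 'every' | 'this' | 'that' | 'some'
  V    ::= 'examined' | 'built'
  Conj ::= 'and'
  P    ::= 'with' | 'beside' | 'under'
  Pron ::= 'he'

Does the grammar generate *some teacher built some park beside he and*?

For S → NP VP, the only prefix that parses as NP is 'some teacher', but the remainder 'built some park beside he and' is not a VP under these rules.

Ungrammatical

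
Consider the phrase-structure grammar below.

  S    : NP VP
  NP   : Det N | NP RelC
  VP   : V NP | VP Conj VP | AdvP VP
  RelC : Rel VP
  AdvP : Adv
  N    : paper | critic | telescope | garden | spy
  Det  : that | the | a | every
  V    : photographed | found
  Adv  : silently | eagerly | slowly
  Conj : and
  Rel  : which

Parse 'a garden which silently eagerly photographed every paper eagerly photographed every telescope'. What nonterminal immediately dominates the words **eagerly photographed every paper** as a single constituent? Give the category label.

VP

[S [NP [NP [Det a] [N garden]] [RelC [Rel which] [VP [AdvP [Adv silently]] [VP [AdvP [Adv eagerly]] [VP [V photographed] [NP [Det every] [N paper]]]]]]] [VP [AdvP [Adv eagerly]] [VP [V photographed] [NP [Det every] [N telescope]]]]]
The span 'eagerly photographed every paper' is the VP node built by VP → AdvP VP.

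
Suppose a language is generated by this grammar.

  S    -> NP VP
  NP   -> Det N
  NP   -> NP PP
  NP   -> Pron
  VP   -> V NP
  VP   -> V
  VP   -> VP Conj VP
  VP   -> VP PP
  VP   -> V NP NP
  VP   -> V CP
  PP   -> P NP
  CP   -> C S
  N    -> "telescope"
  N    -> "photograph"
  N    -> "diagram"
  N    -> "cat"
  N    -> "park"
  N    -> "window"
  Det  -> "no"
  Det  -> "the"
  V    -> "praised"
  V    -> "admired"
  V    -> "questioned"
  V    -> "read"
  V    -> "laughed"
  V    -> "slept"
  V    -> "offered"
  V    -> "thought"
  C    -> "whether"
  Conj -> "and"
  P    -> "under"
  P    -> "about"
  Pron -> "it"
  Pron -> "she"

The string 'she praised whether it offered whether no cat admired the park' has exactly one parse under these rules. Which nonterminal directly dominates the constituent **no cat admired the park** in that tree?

CP

S
  NP
    Pron: she
  VP
    V: praised
    CP
      C: whether
      S
        NP
          Pron: it
        VP
          V: offered
          CP
            C: whether
            S
              NP
                Det: no
                N: cat
              VP
                V: admired
                NP
                  Det: the
                  N: park
The span 'no cat admired the park' is the S node built by S → NP VP.
Its mother is the CP built by CP → C S.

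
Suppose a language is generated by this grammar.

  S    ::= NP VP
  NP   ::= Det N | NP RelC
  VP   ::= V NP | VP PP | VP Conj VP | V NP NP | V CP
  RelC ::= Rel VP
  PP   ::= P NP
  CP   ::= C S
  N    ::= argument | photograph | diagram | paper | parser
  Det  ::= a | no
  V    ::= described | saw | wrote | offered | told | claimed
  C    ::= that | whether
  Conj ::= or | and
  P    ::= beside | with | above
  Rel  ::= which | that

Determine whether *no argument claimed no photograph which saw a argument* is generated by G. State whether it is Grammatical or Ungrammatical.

S
  NP
    Det: no
    N: argument
  VP
    V: claimed
    NP
      NP
        Det: no
        N: photograph
      RelC
        Rel: which
        VP
          V: saw
          NP
            Det: a
            N: argument
The bracketing above is licensed at every node by one of the given productions, with S at the root.

Grammatical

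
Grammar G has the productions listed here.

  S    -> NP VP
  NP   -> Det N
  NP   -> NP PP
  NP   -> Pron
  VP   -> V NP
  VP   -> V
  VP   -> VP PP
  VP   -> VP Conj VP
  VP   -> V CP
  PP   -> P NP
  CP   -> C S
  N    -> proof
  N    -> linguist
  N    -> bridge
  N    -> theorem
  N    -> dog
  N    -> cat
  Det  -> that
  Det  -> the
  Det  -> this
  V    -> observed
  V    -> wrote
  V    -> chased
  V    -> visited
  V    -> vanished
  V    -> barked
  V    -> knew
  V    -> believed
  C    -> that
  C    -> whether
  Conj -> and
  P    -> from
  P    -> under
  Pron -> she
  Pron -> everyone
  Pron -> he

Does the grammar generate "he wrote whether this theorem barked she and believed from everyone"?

Grammatical

S
  NP
    Pron: he
  VP
    VP
      VP
        V: wrote
        CP
          C: whether
          S
            NP
              Det: this
              N: theorem
            VP
              V: barked
              NP
                Pron: she
      Conj: and
      VP
        V: believed
    PP
      P: from
      NP
        Pron: everyone
Every word is introduced by a lexical rule and the phrasal rules combine the resulting categories into a single S.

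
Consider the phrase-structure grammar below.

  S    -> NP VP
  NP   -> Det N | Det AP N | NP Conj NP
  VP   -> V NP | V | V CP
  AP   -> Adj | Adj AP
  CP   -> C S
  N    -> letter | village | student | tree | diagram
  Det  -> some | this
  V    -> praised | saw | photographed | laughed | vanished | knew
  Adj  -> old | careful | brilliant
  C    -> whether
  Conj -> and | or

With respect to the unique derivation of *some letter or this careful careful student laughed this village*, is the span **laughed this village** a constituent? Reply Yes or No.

[S [NP [NP [Det some] [N letter]] [Conj or] [NP [Det this] [AP [Adj careful] [AP [Adj careful]]] [N student]]] [VP [V laughed] [NP [Det this] [N village]]]]
The words 'laughed this village' are exhaustively dominated by a single VP node (built by VP → V NP), so they form a constituent.

Yes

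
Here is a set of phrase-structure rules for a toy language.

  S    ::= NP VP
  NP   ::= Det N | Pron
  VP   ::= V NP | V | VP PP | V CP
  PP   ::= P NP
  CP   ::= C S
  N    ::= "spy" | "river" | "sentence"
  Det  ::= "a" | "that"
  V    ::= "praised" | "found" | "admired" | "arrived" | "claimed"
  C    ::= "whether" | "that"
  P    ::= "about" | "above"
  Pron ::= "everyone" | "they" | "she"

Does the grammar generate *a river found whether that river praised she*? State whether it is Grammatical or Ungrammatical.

S
  NP
    Det: a
    N: river
  VP
    V: found
    CP
      C: whether
      S
        NP
          Det: that
          N: river
        VP
          V: praised
          NP
            Pron: she
Each bracket corresponds to one application of a listed rule, so the string is derivable from S.

Grammatical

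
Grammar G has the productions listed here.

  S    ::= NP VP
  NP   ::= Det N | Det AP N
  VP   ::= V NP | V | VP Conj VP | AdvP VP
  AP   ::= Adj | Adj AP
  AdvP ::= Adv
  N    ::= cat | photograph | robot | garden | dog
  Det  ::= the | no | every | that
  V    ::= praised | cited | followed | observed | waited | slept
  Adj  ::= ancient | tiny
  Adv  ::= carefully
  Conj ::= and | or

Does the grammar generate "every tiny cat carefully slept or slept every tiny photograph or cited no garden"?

Grammatical

S
  NP
    Det: every
    AP
      Adj: tiny
    N: cat
  VP
    VP
      AdvP
        Adv: carefully
      VP
        V: slept
    Conj: or
    VP
      VP
        V: slept
        NP
          Det: every
          AP
            Adj: tiny
          N: photograph
      Conj: or
      VP
        V: cited
        NP
          Det: no
          N: garden
The bracketing above is licensed at every node by one of the given productions, with S at the root.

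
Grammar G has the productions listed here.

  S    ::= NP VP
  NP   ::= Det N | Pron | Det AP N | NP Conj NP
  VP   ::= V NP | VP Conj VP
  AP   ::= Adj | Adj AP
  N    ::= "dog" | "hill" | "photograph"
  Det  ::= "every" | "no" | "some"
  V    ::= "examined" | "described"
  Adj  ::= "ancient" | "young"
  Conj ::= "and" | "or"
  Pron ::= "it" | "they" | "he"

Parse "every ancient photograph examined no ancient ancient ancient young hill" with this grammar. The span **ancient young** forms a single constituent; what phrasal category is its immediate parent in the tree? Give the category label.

S
  NP
    Det: every
    AP
      Adj: ancient
    N: photograph
  VP
    V: examined
    NP
      Det: no
      AP
        Adj: ancient
        AP
          Adj: ancient
          AP
            Adj: ancient
            AP
              Adj: young
      N: hill
The span 'ancient young' is the AP node built by AP → Adj AP.
Its mother is the AP built by AP → Adj AP.

AP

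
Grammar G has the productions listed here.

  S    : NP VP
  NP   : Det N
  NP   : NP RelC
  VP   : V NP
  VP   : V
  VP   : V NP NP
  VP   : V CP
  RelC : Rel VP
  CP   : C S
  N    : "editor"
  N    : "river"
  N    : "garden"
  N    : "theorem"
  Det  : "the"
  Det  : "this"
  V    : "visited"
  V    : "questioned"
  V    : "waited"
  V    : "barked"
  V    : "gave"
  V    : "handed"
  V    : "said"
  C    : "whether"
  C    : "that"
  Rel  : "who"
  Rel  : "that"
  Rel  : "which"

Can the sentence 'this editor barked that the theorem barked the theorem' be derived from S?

Grammatical

[S [NP [Det this] [N editor]] [VP [V barked] [CP [C that] [S [NP [Det the] [N theorem]] [VP [V barked] [NP [Det the] [N theorem]]]]]]]
Every word is introduced by a lexical rule and the phrasal rules combine the resulting categories into a single S.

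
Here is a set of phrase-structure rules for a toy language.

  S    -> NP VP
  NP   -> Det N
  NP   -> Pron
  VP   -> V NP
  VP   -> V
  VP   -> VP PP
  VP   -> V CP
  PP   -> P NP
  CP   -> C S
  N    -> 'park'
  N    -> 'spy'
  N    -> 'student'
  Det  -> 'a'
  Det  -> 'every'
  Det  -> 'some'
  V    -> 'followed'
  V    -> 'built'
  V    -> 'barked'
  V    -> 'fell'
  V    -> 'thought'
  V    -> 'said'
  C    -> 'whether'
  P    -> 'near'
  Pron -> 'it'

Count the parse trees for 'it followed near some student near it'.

1

[S [NP [Pron it]] [VP [VP [VP [V followed]] [PP [P near] [NP [Det some] [N student]]]] [PP [P near] [NP [Pron it]]]]]
No rule offers an alternative attachment or grouping for any span, so this is the only derivation.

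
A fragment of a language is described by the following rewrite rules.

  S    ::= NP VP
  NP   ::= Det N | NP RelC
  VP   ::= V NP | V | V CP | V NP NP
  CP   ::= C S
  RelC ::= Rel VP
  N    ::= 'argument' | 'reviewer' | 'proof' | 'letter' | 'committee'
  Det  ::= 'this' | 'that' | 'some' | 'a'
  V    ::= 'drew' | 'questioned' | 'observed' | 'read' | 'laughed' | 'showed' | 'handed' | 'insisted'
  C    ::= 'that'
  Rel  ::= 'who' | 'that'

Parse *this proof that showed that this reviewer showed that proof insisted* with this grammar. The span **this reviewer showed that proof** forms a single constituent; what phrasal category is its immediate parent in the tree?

CP

S
  NP
    NP
      Det: this
      N: proof
    RelC
      Rel: that
      VP
        V: showed
        CP
          C: that
          S
            NP
              Det: this
              N: reviewer
            VP
              V: showed
              NP
                Det: that
                N: proof
  VP
    V: insisted
The span 'this reviewer showed that proof' is the S node built by S → NP VP.
Its mother is the CP built by CP → C S.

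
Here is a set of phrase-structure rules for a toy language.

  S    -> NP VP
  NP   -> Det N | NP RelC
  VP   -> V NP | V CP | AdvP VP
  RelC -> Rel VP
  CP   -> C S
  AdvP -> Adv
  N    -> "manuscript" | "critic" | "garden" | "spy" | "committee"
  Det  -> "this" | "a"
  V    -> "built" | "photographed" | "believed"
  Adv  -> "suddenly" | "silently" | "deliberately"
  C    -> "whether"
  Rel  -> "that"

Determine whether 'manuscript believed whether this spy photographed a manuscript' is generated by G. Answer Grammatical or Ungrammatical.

For S → NP VP, no prefix of the string parses as an NP.

Ungrammatical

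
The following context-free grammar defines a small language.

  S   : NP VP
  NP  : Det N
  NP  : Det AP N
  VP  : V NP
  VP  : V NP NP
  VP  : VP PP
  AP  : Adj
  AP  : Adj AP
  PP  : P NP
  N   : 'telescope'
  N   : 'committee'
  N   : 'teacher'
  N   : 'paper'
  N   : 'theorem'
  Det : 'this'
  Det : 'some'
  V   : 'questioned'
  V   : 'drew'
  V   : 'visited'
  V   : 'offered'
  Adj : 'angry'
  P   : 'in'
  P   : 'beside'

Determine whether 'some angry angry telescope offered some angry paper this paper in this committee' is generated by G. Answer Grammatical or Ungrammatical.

Grammatical

S
  NP
    Det: some
    AP
      Adj: angry
      AP
        Adj: angry
    N: telescope
  VP
    VP
      V: offered
      NP
        Det: some
        AP
          Adj: angry
        N: paper
      NP
        Det: this
        N: paper
    PP
      P: in
      NP
        Det: this
        N: committee
Every word is introduced by a lexical rule and the phrasal rules combine the resulting categories into a single S.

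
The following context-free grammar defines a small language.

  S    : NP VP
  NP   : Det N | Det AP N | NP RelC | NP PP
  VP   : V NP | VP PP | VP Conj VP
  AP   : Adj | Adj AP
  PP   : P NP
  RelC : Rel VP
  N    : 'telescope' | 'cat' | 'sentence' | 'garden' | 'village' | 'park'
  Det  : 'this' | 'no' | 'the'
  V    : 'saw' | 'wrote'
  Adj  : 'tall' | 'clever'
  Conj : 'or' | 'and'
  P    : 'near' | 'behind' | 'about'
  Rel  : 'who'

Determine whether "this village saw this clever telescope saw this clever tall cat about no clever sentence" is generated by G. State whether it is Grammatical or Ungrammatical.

For S → NP VP, the only prefix that parses as NP is 'this village', but the remainder 'saw this clever telescope saw this clever tall cat about no clever sentence' is not a VP under these rules.

Ungrammatical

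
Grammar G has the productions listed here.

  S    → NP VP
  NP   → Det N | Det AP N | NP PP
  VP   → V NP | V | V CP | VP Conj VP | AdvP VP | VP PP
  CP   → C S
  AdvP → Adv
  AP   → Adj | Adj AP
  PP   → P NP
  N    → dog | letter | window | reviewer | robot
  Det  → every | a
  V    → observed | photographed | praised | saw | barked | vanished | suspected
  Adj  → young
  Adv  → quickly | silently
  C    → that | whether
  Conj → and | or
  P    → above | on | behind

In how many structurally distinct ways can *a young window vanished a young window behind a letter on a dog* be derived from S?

Two of the 5 distinct bracketings:
[S [NP [Det a] [AP [Adj young]] [N window]] [VP [V vanished] [NP [NP [Det a] [AP [Adj young]] [N window]] [PP [P behind] [NP [NP [Det a] [N letter]] [PP [P on] [NP [Det a] [N dog]]]]]]]]
[S [NP [Det a] [AP [Adj young]] [N window]] [VP [V vanished] [NP [NP [NP [Det a] [AP [Adj young]] [N window]] [PP [P behind] [NP [Det a] [N letter]]]] [PP [P on] [NP [Det a] [N dog]]]]]]
The trees differ in how a recursive rule is bracketed over the same span.

5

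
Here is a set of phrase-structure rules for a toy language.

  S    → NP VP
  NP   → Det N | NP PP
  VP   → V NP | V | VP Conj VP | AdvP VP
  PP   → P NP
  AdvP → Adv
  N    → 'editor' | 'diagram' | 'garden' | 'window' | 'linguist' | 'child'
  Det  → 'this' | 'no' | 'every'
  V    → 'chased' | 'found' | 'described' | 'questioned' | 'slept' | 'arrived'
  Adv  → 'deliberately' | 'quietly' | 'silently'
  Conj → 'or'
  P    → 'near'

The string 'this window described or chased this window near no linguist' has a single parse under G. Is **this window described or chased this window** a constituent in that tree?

[S [NP [Det this] [N window]] [VP [VP [V described]] [Conj or] [VP [V chased] [NP [NP [Det this] [N window]] [PP [P near] [NP [Det no] [N linguist]]]]]]]
The smallest constituent containing 'this window described or chased this window' is the S spanning 'this window described or chased this window near no linguist'; no single node in the tree dominates exactly the given words.

No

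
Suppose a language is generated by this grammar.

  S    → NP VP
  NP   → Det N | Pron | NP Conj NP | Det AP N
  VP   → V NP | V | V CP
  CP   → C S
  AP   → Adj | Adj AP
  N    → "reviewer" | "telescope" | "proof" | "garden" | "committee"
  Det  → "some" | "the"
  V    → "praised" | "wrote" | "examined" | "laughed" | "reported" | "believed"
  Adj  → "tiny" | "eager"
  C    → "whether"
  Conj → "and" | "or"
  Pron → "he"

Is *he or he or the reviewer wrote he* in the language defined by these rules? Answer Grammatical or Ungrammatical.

S
  NP
    NP
      Pron: he
    Conj: or
    NP
      NP
        Pron: he
      Conj: or
      NP
        Det: the
        N: reviewer
  VP
    V: wrote
    NP
      Pron: he
Every word is introduced by a lexical rule and the phrasal rules combine the resulting categories into a single S.

Grammatical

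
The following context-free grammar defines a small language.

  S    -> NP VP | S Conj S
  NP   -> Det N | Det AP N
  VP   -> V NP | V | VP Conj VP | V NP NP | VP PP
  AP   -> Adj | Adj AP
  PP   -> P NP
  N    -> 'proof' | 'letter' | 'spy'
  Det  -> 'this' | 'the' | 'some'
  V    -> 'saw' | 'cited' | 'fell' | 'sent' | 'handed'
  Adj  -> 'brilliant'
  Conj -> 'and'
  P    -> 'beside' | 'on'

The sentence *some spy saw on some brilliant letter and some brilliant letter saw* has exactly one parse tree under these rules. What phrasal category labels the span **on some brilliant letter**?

PP

S
  S
    NP
      Det: some
      N: spy
    VP
      VP
        V: saw
      PP
        P: on
        NP
          Det: some
          AP
            Adj: brilliant
          N: letter
  Conj: and
  S
    NP
      Det: some
      AP
        Adj: brilliant
      N: letter
    VP
      V: saw
The span 'on some brilliant letter' is the PP node built by PP → P NP.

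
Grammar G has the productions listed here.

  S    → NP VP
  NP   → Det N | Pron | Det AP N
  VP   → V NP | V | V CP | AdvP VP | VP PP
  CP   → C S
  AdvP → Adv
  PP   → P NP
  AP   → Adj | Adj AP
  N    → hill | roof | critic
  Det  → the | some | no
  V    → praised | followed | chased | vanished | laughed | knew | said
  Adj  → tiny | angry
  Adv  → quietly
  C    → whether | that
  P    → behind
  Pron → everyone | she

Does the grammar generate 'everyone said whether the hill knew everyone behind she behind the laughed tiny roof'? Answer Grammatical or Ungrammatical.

A Det word can never sit immediately before a V word in any string this grammar generates, so the substring 'the laughed' rules out a derivation.

Ungrammatical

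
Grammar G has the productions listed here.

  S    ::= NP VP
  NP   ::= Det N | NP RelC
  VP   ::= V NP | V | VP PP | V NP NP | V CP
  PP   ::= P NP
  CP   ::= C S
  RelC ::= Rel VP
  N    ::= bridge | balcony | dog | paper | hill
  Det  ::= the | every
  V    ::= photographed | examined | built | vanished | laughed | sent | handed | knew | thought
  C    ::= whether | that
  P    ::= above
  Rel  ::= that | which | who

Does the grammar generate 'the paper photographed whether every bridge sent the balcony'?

[S [NP [Det the] [N paper]] [VP [V photographed] [CP [C whether] [S [NP [Det every] [N bridge]] [VP [V sent] [NP [Det the] [N balcony]]]]]]]
The bracketing above is licensed at every node by one of the given productions, with S at the root.

Grammatical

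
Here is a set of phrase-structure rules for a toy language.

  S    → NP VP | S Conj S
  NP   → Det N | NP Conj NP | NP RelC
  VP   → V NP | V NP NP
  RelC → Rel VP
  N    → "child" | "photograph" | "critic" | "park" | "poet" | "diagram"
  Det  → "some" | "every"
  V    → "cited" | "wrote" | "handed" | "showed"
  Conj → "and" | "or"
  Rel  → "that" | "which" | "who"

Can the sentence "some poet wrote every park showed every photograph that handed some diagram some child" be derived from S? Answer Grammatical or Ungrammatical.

Ungrammatical

For S → NP VP, the only prefix that parses as NP is 'some poet', but the remainder 'wrote every park showed every photograph that handed some diagram some child' is not a VP under these rules. The alternative S rule S → S Conj S likewise has no satisfying split.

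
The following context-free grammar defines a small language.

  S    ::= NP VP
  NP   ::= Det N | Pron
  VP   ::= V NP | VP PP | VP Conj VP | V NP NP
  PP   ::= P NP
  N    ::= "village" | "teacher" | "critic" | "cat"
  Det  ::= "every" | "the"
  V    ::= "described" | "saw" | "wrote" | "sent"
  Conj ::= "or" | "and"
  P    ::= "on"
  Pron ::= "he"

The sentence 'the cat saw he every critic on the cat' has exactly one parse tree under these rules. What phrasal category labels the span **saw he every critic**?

VP

S
  NP
    Det: the
    N: cat
  VP
    VP
      V: saw
      NP
        Pron: he
      NP
        Det: every
        N: critic
    PP
      P: on
      NP
        Det: the
        N: cat
The span 'saw he every critic' is the VP node built by VP → V NP NP.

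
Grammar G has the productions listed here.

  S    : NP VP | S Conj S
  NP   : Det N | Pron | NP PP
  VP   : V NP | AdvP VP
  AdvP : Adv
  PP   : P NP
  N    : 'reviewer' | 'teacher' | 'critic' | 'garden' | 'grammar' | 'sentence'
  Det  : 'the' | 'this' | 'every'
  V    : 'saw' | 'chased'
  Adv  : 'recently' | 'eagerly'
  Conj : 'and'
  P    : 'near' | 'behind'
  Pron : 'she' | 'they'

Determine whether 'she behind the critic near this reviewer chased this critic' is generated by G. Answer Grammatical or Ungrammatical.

Grammatical

S
  NP
    NP
      Pron: she
    PP
      P: behind
      NP
        NP
          Det: the
          N: critic
        PP
          P: near
          NP
            Det: this
            N: reviewer
  VP
    V: chased
    NP
      Det: this
      N: critic
Each bracket corresponds to one application of a listed rule, so the string is derivable from S.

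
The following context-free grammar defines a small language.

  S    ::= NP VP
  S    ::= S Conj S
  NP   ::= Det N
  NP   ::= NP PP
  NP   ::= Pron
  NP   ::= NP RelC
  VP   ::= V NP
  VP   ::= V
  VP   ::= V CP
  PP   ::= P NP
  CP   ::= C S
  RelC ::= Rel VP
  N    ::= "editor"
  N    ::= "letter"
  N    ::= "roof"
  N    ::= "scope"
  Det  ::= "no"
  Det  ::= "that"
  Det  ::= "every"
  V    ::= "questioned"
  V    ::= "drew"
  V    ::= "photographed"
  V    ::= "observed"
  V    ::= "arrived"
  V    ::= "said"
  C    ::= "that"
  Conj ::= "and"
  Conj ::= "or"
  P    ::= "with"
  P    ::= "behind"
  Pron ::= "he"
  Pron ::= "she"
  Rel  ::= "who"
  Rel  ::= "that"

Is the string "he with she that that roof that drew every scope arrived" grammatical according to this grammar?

Ungrammatical

For S → NP VP, every NP-prefix leaves a non-VP remainder: after 'he' the remainder is not a VP; after 'he with she' the remainder is not a VP. The alternative S rule S → S Conj S likewise has no satisfying split.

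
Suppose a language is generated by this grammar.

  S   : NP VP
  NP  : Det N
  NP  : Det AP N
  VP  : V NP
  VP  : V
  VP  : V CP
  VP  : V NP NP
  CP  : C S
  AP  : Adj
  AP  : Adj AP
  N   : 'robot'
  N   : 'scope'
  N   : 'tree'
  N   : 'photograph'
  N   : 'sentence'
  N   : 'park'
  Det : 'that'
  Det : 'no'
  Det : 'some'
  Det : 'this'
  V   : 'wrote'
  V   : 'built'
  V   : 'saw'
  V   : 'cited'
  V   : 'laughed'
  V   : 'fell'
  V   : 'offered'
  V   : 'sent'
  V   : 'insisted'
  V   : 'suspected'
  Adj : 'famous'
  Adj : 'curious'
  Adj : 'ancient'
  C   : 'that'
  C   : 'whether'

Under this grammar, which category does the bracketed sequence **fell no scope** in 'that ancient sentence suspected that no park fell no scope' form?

S
  NP
    Det: that
    AP
      Adj: ancient
    N: sentence
  VP
    V: suspected
    CP
      C: that
      S
        NP
          Det: no
          N: park
        VP
          V: fell
          NP
            Det: no
            N: scope
The span 'fell no scope' is the VP node built by VP → V NP.

VP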